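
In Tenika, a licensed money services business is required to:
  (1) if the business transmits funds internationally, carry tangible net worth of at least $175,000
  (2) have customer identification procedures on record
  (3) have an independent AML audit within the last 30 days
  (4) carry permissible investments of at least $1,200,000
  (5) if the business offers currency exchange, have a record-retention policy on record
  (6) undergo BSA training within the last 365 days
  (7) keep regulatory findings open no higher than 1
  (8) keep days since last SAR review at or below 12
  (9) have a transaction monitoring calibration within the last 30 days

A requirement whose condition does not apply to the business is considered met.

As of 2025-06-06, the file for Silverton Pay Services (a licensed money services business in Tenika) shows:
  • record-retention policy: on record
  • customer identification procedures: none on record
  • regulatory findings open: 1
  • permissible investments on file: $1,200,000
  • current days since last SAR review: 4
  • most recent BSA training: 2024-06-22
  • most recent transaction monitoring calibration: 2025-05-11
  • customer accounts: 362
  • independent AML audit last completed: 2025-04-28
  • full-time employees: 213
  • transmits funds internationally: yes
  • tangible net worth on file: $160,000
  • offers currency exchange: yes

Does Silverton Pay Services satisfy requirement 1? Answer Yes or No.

No

1. condition 'transmits funds internationally' holds; tangible net worth $160,000 < $175,000 → not met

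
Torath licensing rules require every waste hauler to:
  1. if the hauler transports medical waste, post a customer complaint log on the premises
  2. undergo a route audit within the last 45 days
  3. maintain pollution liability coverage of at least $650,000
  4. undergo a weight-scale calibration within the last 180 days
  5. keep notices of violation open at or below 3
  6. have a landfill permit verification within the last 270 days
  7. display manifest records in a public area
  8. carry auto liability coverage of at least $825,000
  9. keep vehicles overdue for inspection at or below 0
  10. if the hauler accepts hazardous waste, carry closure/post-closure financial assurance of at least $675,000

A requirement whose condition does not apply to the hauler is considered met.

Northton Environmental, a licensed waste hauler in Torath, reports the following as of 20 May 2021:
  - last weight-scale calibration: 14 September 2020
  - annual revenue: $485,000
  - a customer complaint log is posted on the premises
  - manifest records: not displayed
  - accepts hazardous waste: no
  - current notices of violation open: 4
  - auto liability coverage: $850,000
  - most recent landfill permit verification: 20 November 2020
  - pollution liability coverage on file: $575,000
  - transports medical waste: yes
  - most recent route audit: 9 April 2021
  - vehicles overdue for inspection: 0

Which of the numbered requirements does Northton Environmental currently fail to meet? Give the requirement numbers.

1. condition 'transports medical waste' holds; customer complaint log present → met
2. route audit 41 days ago vs limit 45 → met
3. pollution liability coverage $575,000 < $650,000 → not met
4. weight-scale calibration 248 days ago vs limit 180 → not met
5. notices of violation open 4 > 3 → not met
6. landfill permit verification 181 days ago vs limit 270 → met
7. manifest records absent → not met
8. auto liability coverage $850,000 ≥ $825,000 → met
9. vehicles overdue for inspection 0 ≤ 0 → met
10. condition 'accepts hazardous waste' does not hold → requirement n/a → met
Not met: 3, 4, 5, 7

3, 4, 5, 7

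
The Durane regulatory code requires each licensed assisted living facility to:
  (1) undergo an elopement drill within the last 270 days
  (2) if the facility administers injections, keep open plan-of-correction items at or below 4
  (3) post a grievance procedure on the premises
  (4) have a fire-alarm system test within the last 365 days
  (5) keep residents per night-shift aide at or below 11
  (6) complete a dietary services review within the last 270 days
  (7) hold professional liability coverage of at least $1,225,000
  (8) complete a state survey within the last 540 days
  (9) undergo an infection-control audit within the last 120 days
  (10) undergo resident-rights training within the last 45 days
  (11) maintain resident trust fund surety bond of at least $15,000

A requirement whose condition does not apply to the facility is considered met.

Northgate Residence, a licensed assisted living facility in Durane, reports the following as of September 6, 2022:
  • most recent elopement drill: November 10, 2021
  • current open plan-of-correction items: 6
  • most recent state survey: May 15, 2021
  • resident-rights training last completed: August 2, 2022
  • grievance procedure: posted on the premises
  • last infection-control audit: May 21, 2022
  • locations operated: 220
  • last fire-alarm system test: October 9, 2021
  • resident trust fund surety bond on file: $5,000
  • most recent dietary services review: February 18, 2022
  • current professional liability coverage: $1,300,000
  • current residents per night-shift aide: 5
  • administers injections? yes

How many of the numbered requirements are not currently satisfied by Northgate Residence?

3

1. elopement drill 300 days ago vs limit 270 → not met
2. condition 'administers injections' holds; open plan-of-correction items 6 > 4 → not met
3. grievance procedure present → met
4. fire-alarm system test 332 days ago vs limit 365 → met
5. residents per night-shift aide 5 ≤ 11 → met
6. dietary services review 200 days ago vs limit 270 → met
7. professional liability coverage $1,300,000 ≥ $1,225,000 → met
8. state survey 479 days ago vs limit 540 → met
9. infection-control audit 108 days ago vs limit 120 → met
10. resident-rights training 35 days ago vs limit 45 → met
11. resident trust fund surety bond $5,000 < $15,000 → not met
Not met: 3 of 11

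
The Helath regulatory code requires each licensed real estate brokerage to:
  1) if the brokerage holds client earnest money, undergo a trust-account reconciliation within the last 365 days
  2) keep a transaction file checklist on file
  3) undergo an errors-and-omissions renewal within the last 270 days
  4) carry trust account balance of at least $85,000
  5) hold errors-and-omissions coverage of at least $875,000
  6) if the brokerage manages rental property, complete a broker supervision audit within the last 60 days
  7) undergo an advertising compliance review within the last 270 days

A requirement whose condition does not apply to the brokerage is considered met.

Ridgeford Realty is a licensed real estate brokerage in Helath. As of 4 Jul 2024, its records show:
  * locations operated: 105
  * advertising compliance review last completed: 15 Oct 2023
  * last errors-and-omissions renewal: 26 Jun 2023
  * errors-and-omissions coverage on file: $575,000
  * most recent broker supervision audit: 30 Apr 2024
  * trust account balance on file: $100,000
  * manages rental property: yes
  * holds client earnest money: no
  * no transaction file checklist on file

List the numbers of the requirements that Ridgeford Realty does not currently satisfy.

2, 3, 5, 6

1. condition 'holds client earnest money' does not hold → requirement n/a → met
2. transaction file checklist absent → not met
3. errors-and-omissions renewal 374 days ago vs limit 270 → not met
4. trust account balance $100,000 ≥ $85,000 → met
5. errors-and-omissions coverage $575,000 < $875,000 → not met
6. condition 'manages rental property' holds; broker supervision audit 65 days ago vs limit 60 → not met
7. advertising compliance review 263 days ago vs limit 270 → met
Not met: 2, 3, 5, 6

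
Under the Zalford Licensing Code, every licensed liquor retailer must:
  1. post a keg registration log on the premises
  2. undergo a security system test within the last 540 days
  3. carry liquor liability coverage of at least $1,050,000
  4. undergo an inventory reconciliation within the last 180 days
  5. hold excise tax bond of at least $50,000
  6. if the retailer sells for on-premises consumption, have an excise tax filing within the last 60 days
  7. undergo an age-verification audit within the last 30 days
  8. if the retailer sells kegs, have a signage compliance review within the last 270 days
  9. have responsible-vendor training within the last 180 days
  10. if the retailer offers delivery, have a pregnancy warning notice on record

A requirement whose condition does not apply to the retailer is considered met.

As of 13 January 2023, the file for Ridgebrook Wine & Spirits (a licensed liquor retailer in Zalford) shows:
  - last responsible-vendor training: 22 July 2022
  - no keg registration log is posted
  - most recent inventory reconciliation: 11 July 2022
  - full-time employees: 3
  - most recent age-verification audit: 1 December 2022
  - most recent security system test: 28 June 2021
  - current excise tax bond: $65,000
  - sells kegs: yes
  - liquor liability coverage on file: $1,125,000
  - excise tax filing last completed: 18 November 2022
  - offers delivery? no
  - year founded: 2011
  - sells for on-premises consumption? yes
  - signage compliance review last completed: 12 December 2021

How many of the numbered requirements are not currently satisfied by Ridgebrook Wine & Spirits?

5

1. keg registration log absent → not met
2. security system test 564 days ago vs limit 540 → not met
3. liquor liability coverage $1,125,000 ≥ $1,050,000 → met
4. inventory reconciliation 186 days ago vs limit 180 → not met
5. excise tax bond $65,000 ≥ $50,000 → met
6. condition 'sells for on-premises consumption' holds; excise tax filing 56 days ago vs limit 60 → met
7. age-verification audit 43 days ago vs limit 30 → not met
8. condition 'sells kegs' holds; signage compliance review 397 days ago vs limit 270 → not met
9. responsible-vendor training 175 days ago vs limit 180 → met
10. condition 'offers delivery' does not hold → requirement n/a → met
Not met: 5 of 10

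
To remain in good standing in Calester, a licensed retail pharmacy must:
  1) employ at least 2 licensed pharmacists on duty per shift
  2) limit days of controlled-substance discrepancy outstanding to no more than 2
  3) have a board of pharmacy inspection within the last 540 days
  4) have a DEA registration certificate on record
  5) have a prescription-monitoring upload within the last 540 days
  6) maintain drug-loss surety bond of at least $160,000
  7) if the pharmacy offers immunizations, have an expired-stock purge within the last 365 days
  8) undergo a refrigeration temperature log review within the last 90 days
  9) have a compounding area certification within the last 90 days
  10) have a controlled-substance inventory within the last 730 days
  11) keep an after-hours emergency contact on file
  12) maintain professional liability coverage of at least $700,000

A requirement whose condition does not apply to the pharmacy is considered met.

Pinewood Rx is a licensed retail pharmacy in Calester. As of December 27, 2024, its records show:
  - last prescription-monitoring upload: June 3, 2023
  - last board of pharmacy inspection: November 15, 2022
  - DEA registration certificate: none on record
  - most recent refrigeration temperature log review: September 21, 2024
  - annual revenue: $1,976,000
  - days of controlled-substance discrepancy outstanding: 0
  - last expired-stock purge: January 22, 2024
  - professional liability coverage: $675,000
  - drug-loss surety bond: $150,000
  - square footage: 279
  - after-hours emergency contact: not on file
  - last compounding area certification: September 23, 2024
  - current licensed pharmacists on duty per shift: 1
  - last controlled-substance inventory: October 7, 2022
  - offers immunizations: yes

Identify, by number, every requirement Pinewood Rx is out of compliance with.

1. licensed pharmacists on duty per shift 1 < 2 → not met
2. days of controlled-substance discrepancy outstanding 0 ≤ 2 → met
3. board of pharmacy inspection 773 days ago vs limit 540 → not met
4. DEA registration certificate absent → not met
5. prescription-monitoring upload 573 days ago vs limit 540 → not met
6. drug-loss surety bond $150,000 < $160,000 → not met
7. condition 'offers immunizations' holds; expired-stock purge 340 days ago vs limit 365 → met
8. refrigeration temperature log review 97 days ago vs limit 90 → not met
9. compounding area certification 95 days ago vs limit 90 → not met
10. controlled-substance inventory 812 days ago vs limit 730 → not met
11. after-hours emergency contact absent → not met
12. professional liability coverage $675,000 < $700,000 → not met
Not met: 1, 3, 4, 5, 6, 8, 9, 10, 11, 12

1, 3, 4, 5, 6, 8, 9, 10, 11, 12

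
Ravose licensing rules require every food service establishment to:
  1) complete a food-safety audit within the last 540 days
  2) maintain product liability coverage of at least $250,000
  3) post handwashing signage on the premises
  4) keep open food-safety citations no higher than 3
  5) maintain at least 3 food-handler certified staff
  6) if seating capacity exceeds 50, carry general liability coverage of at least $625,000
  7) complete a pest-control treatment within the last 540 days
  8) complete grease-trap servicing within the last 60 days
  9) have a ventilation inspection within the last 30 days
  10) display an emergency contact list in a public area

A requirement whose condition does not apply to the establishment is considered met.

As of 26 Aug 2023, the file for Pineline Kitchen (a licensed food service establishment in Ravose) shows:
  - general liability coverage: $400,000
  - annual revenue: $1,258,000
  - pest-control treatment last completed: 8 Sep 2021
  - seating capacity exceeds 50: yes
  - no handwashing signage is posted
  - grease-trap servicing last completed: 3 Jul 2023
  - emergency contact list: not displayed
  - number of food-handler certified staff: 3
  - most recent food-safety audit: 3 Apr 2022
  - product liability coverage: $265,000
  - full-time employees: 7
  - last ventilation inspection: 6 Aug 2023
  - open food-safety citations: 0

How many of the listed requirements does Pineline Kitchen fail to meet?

4

1. food-safety audit 510 days ago vs limit 540 → met
2. product liability coverage $265,000 ≥ $250,000 → met
3. handwashing signage absent → not met
4. open food-safety citations 0 ≤ 3 → met
5. food-handler certified staff 3 ≥ 3 → met
6. condition 'seating capacity exceeds 50' holds; general liability coverage $400,000 < $625,000 → not met
7. pest-control treatment 717 days ago vs limit 540 → not met
8. grease-trap servicing 54 days ago vs limit 60 → met
9. ventilation inspection 20 days ago vs limit 30 → met
10. emergency contact list absent → not met
Not met: 4 of 10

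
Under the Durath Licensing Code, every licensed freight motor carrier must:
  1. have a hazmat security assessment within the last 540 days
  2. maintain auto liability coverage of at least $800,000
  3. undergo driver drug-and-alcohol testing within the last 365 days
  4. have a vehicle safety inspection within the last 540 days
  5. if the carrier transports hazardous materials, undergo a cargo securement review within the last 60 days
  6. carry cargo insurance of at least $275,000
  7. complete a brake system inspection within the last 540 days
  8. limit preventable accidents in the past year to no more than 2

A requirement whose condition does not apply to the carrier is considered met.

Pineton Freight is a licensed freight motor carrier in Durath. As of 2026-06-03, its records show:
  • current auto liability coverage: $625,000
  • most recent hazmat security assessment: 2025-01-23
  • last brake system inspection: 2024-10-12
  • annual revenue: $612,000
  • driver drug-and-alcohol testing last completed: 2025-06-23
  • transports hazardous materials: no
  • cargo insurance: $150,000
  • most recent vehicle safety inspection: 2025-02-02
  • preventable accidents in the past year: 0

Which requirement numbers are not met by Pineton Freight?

1. hazmat security assessment 496 days ago vs limit 540 → met
2. auto liability coverage $625,000 < $800,000 → not met
3. driver drug-and-alcohol testing 345 days ago vs limit 365 → met
4. vehicle safety inspection 486 days ago vs limit 540 → met
5. condition 'transports hazardous materials' does not hold → requirement n/a → met
6. cargo insurance $150,000 < $275,000 → not met
7. brake system inspection 599 days ago vs limit 540 → not met
8. preventable accidents in the past year 0 ≤ 2 → met
Not met: 2, 6, 7

2, 6, 7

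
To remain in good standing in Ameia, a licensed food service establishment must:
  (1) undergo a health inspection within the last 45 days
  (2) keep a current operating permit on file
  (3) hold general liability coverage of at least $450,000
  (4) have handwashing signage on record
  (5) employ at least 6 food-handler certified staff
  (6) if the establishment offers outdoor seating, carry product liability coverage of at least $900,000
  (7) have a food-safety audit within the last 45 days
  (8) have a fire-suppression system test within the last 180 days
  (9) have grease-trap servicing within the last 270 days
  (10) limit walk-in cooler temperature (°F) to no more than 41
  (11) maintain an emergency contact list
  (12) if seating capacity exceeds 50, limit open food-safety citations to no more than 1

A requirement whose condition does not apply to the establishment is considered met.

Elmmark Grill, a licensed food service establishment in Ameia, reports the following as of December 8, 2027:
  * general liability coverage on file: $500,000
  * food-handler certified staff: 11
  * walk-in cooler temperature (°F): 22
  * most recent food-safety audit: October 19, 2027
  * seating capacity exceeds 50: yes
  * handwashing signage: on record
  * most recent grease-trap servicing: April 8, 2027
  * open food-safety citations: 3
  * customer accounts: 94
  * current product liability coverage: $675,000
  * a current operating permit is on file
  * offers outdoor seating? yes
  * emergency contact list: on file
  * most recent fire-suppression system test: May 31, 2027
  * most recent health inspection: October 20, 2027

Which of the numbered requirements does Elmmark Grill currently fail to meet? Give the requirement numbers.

1, 6, 7, 8, 12

1. health inspection 49 days ago vs limit 45 → not met
2. current operating permit present → met
3. general liability coverage $500,000 ≥ $450,000 → met
4. handwashing signage present → met
5. food-handler certified staff 11 ≥ 6 → met
6. condition 'offers outdoor seating' holds; product liability coverage $675,000 < $900,000 → not met
7. food-safety audit 50 days ago vs limit 45 → not met
8. fire-suppression system test 191 days ago vs limit 180 → not met
9. grease-trap servicing 244 days ago vs limit 270 → met
10. walk-in cooler temperature (°F) 22 ≤ 41 → met
11. emergency contact list present → met
12. condition 'seating capacity exceeds 50' holds; open food-safety citations 3 > 1 → not met
Not met: 1, 6, 7, 8, 12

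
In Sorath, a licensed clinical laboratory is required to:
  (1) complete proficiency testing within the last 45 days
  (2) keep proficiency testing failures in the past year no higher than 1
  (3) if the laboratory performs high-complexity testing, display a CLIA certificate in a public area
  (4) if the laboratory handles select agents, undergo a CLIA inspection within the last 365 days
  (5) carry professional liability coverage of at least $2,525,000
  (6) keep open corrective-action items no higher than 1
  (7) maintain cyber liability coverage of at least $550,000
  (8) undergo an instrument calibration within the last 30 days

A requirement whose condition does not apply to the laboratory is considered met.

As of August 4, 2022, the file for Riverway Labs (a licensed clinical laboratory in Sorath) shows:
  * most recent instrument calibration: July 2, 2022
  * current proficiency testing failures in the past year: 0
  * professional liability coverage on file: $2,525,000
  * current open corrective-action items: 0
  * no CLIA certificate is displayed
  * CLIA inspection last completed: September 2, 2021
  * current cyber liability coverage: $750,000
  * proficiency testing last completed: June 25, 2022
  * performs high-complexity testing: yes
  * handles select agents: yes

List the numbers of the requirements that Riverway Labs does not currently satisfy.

3, 8

1. proficiency testing 40 days ago vs limit 45 → met
2. proficiency testing failures in the past year 0 ≤ 1 → met
3. condition 'performs high-complexity testing' holds; CLIA certificate absent → not met
4. condition 'handles select agents' holds; CLIA inspection 336 days ago vs limit 365 → met
5. professional liability coverage $2,525,000 ≥ $2,525,000 → met
6. open corrective-action items 0 ≤ 1 → met
7. cyber liability coverage $750,000 ≥ $550,000 → met
8. instrument calibration 33 days ago vs limit 30 → not met
Not met: 3, 8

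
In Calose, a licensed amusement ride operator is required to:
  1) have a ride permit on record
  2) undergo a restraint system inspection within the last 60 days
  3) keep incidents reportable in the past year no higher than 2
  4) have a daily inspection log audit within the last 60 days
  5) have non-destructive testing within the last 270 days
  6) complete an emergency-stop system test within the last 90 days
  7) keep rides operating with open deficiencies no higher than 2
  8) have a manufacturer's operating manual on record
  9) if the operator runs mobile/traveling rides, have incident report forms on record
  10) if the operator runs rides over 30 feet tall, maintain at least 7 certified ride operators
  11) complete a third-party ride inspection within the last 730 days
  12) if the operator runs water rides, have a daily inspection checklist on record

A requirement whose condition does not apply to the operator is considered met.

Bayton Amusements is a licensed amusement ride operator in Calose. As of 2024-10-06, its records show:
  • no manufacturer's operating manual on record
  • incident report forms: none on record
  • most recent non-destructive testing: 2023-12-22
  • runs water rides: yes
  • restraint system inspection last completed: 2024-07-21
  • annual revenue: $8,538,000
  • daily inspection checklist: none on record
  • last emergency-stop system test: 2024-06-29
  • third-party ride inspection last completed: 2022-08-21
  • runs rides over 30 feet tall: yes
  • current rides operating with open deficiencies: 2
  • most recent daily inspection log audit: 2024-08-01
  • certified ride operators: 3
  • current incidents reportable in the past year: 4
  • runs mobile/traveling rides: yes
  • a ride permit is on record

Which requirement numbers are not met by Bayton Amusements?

1. ride permit present → met
2. restraint system inspection 77 days ago vs limit 60 → not met
3. incidents reportable in the past year 4 > 2 → not met
4. daily inspection log audit 66 days ago vs limit 60 → not met
5. non-destructive testing 289 days ago vs limit 270 → not met
6. emergency-stop system test 99 days ago vs limit 90 → not met
7. rides operating with open deficiencies 2 ≤ 2 → met
8. manufacturer's operating manual absent → not met
9. condition 'runs mobile/traveling rides' holds; incident report forms absent → not met
10. condition 'runs rides over 30 feet tall' holds; certified ride operators 3 < 7 → not met
11. third-party ride inspection 777 days ago vs limit 730 → not met
12. condition 'runs water rides' holds; daily inspection checklist absent → not met
Not met: 2, 3, 4, 5, 6, 8, 9, 10, 11, 12

2, 3, 4, 5, 6, 8, 9, 10, 11, 12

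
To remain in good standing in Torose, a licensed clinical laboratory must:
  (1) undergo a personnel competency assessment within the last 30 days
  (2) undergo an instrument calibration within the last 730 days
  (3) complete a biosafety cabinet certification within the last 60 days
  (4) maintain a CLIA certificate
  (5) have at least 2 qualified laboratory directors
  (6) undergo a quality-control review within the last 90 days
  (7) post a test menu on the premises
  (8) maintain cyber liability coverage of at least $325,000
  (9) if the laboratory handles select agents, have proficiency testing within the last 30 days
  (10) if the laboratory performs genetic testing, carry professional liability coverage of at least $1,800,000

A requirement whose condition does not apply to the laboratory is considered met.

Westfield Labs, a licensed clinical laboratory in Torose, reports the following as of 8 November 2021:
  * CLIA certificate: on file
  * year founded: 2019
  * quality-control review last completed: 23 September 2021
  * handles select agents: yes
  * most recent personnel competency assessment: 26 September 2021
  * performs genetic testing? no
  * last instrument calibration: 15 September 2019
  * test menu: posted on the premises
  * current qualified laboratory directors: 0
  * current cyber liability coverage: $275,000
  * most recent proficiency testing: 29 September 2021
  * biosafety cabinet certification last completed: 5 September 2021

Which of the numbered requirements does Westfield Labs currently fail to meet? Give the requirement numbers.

1, 2, 3, 5, 8, 9

1. personnel competency assessment 43 days ago vs limit 30 → not met
2. instrument calibration 785 days ago vs limit 730 → not met
3. biosafety cabinet certification 64 days ago vs limit 60 → not met
4. CLIA certificate present → met
5. qualified laboratory directors 0 < 2 → not met
6. quality-control review 46 days ago vs limit 90 → met
7. test menu present → met
8. cyber liability coverage $275,000 < $325,000 → not met
9. condition 'handles select agents' holds; proficiency testing 40 days ago vs limit 30 → not met
10. condition 'performs genetic testing' does not hold → requirement n/a → met
Not met: 1, 2, 3, 5, 8, 9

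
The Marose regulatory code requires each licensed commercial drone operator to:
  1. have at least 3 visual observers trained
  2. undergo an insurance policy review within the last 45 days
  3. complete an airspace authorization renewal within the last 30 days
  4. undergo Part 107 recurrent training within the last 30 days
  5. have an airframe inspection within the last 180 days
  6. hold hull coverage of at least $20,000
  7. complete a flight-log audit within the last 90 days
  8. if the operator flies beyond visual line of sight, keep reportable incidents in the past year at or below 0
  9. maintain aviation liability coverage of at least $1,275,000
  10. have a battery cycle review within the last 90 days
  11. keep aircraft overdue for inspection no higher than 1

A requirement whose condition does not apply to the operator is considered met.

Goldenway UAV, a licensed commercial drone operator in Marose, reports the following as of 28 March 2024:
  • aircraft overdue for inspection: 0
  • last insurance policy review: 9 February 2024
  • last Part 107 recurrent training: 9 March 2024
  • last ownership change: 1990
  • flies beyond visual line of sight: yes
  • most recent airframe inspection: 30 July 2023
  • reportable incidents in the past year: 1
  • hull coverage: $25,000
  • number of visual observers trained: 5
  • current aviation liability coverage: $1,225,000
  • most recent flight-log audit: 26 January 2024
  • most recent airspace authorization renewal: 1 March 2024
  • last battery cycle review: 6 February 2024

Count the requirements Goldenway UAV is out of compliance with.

4

1. visual observers trained 5 ≥ 3 → met
2. insurance policy review 48 days ago vs limit 45 → not met
3. airspace authorization renewal 27 days ago vs limit 30 → met
4. Part 107 recurrent training 19 days ago vs limit 30 → met
5. airframe inspection 242 days ago vs limit 180 → not met
6. hull coverage $25,000 ≥ $20,000 → met
7. flight-log audit 62 days ago vs limit 90 → met
8. condition 'flies beyond visual line of sight' holds; reportable incidents in the past year 1 > 0 → not met
9. aviation liability coverage $1,225,000 < $1,275,000 → not met
10. battery cycle review 51 days ago vs limit 90 → met
11. aircraft overdue for inspection 0 ≤ 1 → met
Not met: 4 of 11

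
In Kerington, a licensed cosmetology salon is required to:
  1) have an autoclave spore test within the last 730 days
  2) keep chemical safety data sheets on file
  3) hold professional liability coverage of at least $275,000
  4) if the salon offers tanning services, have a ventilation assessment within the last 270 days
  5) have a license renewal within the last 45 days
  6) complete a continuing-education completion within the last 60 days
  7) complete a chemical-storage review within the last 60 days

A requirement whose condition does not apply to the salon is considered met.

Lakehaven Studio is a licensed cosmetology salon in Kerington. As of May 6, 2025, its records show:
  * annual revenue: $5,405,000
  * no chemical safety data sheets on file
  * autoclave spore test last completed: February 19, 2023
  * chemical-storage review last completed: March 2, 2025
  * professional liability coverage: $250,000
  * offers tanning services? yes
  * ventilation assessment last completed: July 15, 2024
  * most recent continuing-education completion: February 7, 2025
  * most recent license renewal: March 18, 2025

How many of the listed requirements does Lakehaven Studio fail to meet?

7

1. autoclave spore test 807 days ago vs limit 730 → not met
2. chemical safety data sheets absent → not met
3. professional liability coverage $250,000 < $275,000 → not met
4. condition 'offers tanning services' holds; ventilation assessment 295 days ago vs limit 270 → not met
5. license renewal 49 days ago vs limit 45 → not met
6. continuing-education completion 88 days ago vs limit 60 → not met
7. chemical-storage review 65 days ago vs limit 60 → not met
Not met: 7 of 7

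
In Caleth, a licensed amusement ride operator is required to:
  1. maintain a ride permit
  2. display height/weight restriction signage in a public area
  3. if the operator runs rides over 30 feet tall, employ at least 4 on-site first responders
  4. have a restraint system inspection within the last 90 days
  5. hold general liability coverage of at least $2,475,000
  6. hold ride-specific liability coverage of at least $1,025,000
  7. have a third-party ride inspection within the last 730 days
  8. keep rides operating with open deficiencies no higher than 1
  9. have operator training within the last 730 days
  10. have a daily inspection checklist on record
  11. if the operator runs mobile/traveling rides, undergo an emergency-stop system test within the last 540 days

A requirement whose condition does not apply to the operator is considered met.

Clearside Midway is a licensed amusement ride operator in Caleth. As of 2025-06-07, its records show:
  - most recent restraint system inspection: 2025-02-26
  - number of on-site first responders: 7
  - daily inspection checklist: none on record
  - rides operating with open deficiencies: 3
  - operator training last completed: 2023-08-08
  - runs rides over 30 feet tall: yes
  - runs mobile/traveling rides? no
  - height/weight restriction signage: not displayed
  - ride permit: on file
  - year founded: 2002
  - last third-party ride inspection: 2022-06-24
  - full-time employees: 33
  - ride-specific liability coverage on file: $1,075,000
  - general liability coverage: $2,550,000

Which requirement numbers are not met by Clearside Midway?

2, 4, 7, 8, 10

1. ride permit present → met
2. height/weight restriction signage absent → not met
3. condition 'runs rides over 30 feet tall' holds; on-site first responders 7 ≥ 4 → met
4. restraint system inspection 101 days ago vs limit 90 → not met
5. general liability coverage $2,550,000 ≥ $2,475,000 → met
6. ride-specific liability coverage $1,075,000 ≥ $1,025,000 → met
7. third-party ride inspection 1079 days ago vs limit 730 → not met
8. rides operating with open deficiencies 3 > 1 → not met
9. operator training 669 days ago vs limit 730 → met
10. daily inspection checklist absent → not met
11. condition 'runs mobile/traveling rides' does not hold → requirement n/a → met
Not met: 2, 4, 7, 8, 10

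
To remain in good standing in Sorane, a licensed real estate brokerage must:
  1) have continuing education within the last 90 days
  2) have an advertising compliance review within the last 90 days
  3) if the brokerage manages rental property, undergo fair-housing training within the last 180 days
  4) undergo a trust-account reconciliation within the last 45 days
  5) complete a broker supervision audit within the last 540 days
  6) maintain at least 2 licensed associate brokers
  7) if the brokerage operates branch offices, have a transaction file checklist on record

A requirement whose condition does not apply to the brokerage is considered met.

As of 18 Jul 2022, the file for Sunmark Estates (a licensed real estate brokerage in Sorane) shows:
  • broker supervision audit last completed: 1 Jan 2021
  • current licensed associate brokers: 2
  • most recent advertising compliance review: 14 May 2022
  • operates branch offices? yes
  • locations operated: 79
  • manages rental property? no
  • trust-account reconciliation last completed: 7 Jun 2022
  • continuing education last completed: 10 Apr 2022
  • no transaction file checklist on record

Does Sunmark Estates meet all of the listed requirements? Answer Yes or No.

No

1. continuing education 99 days ago vs limit 90 → not met
2. advertising compliance review 65 days ago vs limit 90 → met
3. condition 'manages rental property' does not hold → requirement n/a → met
4. trust-account reconciliation 41 days ago vs limit 45 → met
5. broker supervision audit 563 days ago vs limit 540 → not met
6. licensed associate brokers 2 ≥ 2 → met
7. condition 'operates branch offices' holds; transaction file checklist absent → not met
Not met: 1, 5, 7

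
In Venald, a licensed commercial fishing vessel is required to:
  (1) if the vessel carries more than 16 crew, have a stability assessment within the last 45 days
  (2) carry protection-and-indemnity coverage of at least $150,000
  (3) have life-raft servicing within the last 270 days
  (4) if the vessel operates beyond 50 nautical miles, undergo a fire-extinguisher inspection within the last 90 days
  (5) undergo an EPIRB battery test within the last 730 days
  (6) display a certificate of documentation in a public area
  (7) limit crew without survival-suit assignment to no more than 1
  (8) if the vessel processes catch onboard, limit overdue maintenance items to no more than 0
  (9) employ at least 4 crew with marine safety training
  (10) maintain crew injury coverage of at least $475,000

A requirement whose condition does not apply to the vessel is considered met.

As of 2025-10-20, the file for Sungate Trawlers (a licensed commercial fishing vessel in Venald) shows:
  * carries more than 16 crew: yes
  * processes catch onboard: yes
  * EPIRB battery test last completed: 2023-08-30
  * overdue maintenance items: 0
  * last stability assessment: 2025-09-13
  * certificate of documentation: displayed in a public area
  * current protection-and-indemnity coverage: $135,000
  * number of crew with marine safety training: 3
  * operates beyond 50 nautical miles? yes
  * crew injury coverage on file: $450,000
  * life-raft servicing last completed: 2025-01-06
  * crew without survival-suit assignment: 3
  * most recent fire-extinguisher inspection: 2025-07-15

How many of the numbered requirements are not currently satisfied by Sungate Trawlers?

1. condition 'carries more than 16 crew' holds; stability assessment 37 days ago vs limit 45 → met
2. protection-and-indemnity coverage $135,000 < $150,000 → not met
3. life-raft servicing 287 days ago vs limit 270 → not met
4. condition 'operates beyond 50 nautical miles' holds; fire-extinguisher inspection 97 days ago vs limit 90 → not met
5. EPIRB battery test 782 days ago vs limit 730 → not met
6. certificate of documentation present → met
7. crew without survival-suit assignment 3 > 1 → not met
8. condition 'processes catch onboard' holds; overdue maintenance items 0 ≤ 0 → met
9. crew with marine safety training 3 < 4 → not met
10. crew injury coverage $450,000 < $475,000 → not met
Not met: 7 of 10

7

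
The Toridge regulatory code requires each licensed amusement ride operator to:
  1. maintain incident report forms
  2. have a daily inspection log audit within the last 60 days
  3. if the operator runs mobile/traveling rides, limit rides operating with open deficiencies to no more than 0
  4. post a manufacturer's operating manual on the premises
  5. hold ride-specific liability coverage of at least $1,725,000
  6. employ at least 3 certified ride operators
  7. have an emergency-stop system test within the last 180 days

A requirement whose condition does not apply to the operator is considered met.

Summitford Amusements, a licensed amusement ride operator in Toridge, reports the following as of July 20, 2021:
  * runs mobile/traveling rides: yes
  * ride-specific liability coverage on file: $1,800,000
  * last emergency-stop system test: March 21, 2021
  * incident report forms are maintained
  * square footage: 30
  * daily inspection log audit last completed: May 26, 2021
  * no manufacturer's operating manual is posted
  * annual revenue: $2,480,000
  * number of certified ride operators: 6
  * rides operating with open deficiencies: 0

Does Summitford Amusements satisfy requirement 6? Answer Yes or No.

6. certified ride operators 6 ≥ 3 → met

Yes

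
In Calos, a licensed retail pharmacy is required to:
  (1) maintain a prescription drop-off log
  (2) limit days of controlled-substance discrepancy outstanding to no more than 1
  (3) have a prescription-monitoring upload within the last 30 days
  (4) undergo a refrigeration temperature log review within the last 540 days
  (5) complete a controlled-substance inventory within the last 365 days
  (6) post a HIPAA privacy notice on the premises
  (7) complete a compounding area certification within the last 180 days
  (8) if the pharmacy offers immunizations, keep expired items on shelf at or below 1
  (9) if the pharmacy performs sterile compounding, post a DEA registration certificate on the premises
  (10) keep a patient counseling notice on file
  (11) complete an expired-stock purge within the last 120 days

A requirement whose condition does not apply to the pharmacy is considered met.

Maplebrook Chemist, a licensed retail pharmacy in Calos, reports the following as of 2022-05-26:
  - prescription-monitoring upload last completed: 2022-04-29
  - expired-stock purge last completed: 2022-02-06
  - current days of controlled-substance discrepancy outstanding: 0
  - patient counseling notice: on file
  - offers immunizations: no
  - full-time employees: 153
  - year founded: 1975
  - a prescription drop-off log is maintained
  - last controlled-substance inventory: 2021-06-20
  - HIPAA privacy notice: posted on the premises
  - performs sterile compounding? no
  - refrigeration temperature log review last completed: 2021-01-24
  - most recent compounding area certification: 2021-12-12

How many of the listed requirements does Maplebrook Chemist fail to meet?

1. prescription drop-off log present → met
2. days of controlled-substance discrepancy outstanding 0 ≤ 1 → met
3. prescription-monitoring upload 27 days ago vs limit 30 → met
4. refrigeration temperature log review 487 days ago vs limit 540 → met
5. controlled-substance inventory 340 days ago vs limit 365 → met
6. HIPAA privacy notice present → met
7. compounding area certification 165 days ago vs limit 180 → met
8. condition 'offers immunizations' does not hold → requirement n/a → met
9. condition 'performs sterile compounding' does not hold → requirement n/a → met
10. patient counseling notice present → met
11. expired-stock purge 109 days ago vs limit 120 → met
Not met: 0 of 11

0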